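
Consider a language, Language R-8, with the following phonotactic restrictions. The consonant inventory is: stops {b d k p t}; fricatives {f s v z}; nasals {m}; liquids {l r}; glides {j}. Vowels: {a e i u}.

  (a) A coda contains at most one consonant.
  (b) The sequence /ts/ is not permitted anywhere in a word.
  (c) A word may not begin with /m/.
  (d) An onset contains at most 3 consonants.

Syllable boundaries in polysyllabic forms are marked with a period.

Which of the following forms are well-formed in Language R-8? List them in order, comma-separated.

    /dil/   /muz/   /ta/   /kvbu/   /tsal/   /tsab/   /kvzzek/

/dil/ — σ1 onset /d/, coda /l/ ok → well-formed
/muz/ — violates constraint (c): word begins with /m/ → ill-formed
/ta/ — σ1 onset /t/, coda /∅/ ok → well-formed
/kvbu/ — σ1 onset /kvb/ (3C), coda /∅/ ok → well-formed
/tsal/ — violates constraint (b): contains banned sequence /ts/ → ill-formed
/tsab/ — violates constraint (b): contains banned sequence /ts/ → ill-formed
/kvzzek/ — violates constraint (d): syllable 1 onset /kvzz/ has 4 consonants (> 3) → ill-formed

/dil/, /ta/, /kvbu/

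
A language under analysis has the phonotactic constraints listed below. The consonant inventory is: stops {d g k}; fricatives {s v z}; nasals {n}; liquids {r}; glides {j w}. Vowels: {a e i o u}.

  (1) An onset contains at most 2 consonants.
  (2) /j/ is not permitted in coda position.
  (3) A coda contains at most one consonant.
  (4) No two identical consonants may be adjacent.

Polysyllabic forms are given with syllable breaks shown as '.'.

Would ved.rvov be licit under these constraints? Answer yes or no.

ved.rvov — σ1 onset /v/, coda /d/ ok; σ2 onset /rv/ (2C), coda /v/ ok → licit

yes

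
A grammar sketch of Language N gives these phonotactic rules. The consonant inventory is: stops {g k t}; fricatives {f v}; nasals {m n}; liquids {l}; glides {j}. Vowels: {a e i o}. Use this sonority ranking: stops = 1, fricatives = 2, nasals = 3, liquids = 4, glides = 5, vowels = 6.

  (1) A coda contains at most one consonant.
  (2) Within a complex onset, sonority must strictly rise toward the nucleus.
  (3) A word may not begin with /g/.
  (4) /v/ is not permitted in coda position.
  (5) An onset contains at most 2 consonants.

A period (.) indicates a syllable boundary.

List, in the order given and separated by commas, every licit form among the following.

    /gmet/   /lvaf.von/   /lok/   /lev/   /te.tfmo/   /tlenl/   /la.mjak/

/gmet/ — violates constraint 3: word begins with /g/ → illicit
/lvaf.von/ — violates constraint 2: syllable 1 onset /lv/: /l/ (liquid, 4) → /v/ (fricative, 2) does not rise → illicit
/lok/ — σ1 onset /l/, coda /k/ ok → licit
/lev/ — violates constraint 4: syllable 1 coda contains /v/ → illicit
/te.tfmo/ — violates constraint 5: syllable 2 onset /tfm/ has 3 consonants (> 2) → illicit
/tlenl/ — violates constraint 1: syllable 1 coda /nl/ has 2 consonants (> 1) → illicit
/la.mjak/ — σ1 onset /l/, coda /∅/ ok; σ2 onset /mj/ (3→5 rises), coda /k/ ok → licit

/lok/, /la.mjak/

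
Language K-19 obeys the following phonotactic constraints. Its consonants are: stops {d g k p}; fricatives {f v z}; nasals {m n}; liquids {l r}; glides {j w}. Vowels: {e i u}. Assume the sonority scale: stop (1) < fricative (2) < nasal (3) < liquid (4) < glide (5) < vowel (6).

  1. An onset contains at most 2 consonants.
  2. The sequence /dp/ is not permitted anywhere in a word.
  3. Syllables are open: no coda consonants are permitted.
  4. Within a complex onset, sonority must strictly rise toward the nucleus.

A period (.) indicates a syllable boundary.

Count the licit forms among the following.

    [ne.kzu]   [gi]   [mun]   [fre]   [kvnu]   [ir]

[ne.kzu] — σ1 onset /n/, coda /∅/ ok; σ2 onset /kz/ (1→2 rises), coda /∅/ ok → licit
[gi] — σ1 onset /g/, coda /∅/ ok → licit
[mun] — violates constraint 3: syllable 1 coda /n/ has 1 consonant (> 0) → illicit
[fre] — σ1 onset /fr/ (2→4 rises), coda /∅/ ok → licit
[kvnu] — violates constraint 1: syllable 1 onset /kvn/ has 3 consonants (> 2) → illicit
[ir] — violates constraint 3: syllable 1 coda /r/ has 1 consonant (> 0) → illicit
Licit: [ne.kzu], [gi], [fre] → 3.

3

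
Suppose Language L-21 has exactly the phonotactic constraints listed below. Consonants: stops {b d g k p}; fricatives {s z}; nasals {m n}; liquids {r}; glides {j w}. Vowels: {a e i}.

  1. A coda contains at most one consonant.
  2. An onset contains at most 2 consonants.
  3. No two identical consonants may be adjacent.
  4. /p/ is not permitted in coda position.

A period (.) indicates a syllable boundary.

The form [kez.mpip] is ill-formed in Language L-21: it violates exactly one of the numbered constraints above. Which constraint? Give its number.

[kez.mpip]: syllable 2 coda contains /p/.
This is a violation of constraint 4: "/p/ is not permitted in coda position."
The remaining constraints (1, 2, 3) are satisfied.

4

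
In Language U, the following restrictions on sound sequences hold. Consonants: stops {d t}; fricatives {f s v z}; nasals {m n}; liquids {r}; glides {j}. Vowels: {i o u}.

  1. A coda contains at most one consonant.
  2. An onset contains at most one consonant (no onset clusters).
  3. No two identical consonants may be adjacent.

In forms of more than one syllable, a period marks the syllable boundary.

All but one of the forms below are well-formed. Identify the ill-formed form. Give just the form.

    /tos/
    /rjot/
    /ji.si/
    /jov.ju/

/tos/ — σ1 onset /t/, coda /s/ ok → well-formed
/rjot/ — violates constraint 2: syllable 1 onset /rj/ has 2 consonants (> 1) → ill-formed
/ji.si/ — σ1 onset /j/, coda /∅/ ok; σ2 onset /s/, coda /∅/ ok → well-formed
/jov.ju/ — σ1 onset /j/, coda /v/ ok; σ2 onset /j/, coda /∅/ ok → well-formed

/rjot/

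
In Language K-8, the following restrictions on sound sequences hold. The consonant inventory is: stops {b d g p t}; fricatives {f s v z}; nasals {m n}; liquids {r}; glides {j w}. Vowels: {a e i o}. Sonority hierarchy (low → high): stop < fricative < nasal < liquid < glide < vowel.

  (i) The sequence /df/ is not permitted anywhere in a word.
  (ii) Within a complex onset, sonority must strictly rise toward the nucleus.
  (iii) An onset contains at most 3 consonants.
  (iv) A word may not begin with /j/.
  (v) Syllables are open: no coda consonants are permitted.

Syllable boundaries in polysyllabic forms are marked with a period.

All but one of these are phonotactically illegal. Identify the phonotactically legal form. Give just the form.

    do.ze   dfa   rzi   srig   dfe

do.ze

do.ze — σ1 onset /d/, coda /∅/ ok; σ2 onset /z/, coda /∅/ ok → phonotactically legal
dfa — violates constraint (i): contains banned sequence /df/ → phonotactically illegal
rzi — violates constraint (ii): syllable 1 onset /rz/: /r/ (liquid, 4) → /z/ (fricative, 2) does not rise → phonotactically illegal
srig — violates constraint (v): syllable 1 coda /g/ has 1 consonant (> 0) → phonotactically illegal
dfe — violates constraint (i): contains banned sequence /df/ → phonotactically illegal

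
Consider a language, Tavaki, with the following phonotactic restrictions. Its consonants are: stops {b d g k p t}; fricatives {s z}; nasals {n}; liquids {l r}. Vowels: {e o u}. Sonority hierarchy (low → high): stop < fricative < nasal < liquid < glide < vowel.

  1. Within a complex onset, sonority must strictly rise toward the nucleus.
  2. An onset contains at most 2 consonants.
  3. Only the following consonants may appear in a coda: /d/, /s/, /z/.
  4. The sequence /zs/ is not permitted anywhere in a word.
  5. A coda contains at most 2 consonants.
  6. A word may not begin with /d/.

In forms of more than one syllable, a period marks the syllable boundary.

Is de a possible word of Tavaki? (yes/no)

no

de — violates constraint 6: word begins with /d/ → phonotactically illegal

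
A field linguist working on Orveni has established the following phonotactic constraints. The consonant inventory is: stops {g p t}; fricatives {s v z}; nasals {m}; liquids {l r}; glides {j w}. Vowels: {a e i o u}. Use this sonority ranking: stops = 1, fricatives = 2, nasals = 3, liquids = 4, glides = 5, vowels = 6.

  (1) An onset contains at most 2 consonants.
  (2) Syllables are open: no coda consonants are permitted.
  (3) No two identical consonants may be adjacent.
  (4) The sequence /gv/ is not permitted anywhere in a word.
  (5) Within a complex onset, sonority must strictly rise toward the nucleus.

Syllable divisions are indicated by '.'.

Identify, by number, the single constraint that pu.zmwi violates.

pu.zmwi: syllable 2 onset /zmw/ has 3 consonants (> 2).
This is a violation of constraint 1: "An onset contains at most 2 consonants."
The remaining constraints (2, 3, 4, 5) are satisfied.

1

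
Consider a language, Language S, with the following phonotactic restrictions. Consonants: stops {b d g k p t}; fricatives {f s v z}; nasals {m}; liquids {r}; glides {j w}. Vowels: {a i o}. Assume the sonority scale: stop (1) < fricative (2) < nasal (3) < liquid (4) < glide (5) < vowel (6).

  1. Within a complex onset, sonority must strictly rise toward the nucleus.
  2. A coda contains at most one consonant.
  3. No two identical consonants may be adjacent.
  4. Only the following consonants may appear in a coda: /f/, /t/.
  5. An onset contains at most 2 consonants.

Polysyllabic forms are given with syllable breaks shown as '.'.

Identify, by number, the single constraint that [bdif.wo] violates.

[bdif.wo]: syllable 1 onset /bd/: /b/ (stop, 1) → /d/ (stop, 1) does not rise.
This is a violation of constraint 1: "Within a complex onset, sonority must strictly rise toward the nucleus."
The remaining constraints (2, 3, 4, 5) are satisfied.

1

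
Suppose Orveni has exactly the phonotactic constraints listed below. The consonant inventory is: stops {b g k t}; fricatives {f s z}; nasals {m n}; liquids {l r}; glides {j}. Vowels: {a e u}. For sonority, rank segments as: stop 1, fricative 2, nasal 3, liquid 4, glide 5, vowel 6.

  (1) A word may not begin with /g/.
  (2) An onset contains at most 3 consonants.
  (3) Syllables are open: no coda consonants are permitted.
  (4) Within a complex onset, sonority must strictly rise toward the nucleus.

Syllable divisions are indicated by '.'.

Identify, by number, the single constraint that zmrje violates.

zmrje: syllable 1 onset /zmrj/ has 4 consonants (> 3).
This is a violation of constraint 2: "An onset contains at most 3 consonants."
The remaining constraints (1, 3, 4) are satisfied.

2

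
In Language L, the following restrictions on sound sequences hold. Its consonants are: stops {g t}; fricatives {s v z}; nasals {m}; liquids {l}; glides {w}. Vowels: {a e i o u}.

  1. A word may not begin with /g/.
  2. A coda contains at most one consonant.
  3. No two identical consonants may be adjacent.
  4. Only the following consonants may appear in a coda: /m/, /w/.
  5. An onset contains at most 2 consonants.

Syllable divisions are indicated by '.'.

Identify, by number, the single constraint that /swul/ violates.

4

/swul/: syllable 1 coda contains /l/, which is not a licensed coda consonant.
This is a violation of constraint 4: "Only the following consonants may appear in a coda: /m/, /w/."
The remaining constraints (1, 2, 3, 5) are satisfied.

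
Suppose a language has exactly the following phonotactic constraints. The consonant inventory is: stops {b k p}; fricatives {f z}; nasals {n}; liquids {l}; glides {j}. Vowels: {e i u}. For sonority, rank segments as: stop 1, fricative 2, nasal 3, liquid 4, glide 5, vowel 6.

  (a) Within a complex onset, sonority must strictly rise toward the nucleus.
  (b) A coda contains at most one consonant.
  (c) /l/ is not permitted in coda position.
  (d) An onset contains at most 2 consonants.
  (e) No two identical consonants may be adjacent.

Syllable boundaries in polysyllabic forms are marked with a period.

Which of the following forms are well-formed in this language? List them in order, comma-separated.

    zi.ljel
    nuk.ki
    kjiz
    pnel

kjiz

zi.ljel — violates constraint (c): syllable 2 coda contains /l/ → ill-formed
nuk.ki — violates constraint (e): adjacent identical consonants /kk/ → ill-formed
kjiz — σ1 onset /kj/ (1→5 rises), coda /z/ ok → well-formed
pnel — violates constraint (c): syllable 1 coda contains /l/ → ill-formed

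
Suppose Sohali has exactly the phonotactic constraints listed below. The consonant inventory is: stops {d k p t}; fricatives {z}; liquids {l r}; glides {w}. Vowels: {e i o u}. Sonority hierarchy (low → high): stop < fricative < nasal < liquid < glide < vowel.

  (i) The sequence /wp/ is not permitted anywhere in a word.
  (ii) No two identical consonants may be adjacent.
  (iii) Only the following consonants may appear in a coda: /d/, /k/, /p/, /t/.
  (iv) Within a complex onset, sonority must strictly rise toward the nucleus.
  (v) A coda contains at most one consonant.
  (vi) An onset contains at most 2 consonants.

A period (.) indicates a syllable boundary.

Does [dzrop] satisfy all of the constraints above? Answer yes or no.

no

[dzrop] — violates constraint (vi): syllable 1 onset /dzr/ has 3 consonants (> 2) → illicit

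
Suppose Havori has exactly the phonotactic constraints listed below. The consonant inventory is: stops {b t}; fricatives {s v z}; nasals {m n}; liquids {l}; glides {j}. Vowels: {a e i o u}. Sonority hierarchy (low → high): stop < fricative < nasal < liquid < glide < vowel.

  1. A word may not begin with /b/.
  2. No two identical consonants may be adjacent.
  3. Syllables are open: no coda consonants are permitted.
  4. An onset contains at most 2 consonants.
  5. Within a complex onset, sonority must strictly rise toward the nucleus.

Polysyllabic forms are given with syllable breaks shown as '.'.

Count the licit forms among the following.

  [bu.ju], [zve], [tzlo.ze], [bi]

0

[bu.ju] — violates constraint 1: word begins with /b/ → illicit
[zve] — violates constraint 5: syllable 1 onset /zv/: /z/ (fricative, 2) → /v/ (fricative, 2) does not rise → illicit
[tzlo.ze] — violates constraint 4: syllable 1 onset /tzl/ has 3 consonants (> 2) → illicit
[bi] — violates constraint 1: word begins with /b/ → illicit
No form is licit → 0.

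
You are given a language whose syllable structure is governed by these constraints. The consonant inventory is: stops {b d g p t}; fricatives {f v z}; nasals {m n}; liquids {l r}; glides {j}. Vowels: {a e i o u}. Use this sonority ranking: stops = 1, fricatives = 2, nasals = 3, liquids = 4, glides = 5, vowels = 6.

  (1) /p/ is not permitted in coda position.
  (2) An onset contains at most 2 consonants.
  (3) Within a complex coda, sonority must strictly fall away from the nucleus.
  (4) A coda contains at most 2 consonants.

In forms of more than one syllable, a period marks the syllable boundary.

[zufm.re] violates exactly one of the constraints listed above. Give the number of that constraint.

3

[zufm.re]: syllable 1 coda /fm/: /f/ (fricative, 2) → /m/ (nasal, 3) does not fall.
This is a violation of constraint 3: "Within a complex coda, sonority must strictly fall away from the nucleus."
The remaining constraints (1, 2, 4) are satisfied.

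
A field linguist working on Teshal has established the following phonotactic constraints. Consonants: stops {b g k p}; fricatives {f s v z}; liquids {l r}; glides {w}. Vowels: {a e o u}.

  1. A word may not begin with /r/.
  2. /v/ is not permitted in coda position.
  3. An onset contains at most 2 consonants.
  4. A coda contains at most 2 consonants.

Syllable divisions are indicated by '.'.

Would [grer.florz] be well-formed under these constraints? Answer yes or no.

yes

[grer.florz] — σ1 onset /gr/ (2C), coda /r/ ok; σ2 onset /fl/ (2C), coda /rz/ (2C) ok → well-formed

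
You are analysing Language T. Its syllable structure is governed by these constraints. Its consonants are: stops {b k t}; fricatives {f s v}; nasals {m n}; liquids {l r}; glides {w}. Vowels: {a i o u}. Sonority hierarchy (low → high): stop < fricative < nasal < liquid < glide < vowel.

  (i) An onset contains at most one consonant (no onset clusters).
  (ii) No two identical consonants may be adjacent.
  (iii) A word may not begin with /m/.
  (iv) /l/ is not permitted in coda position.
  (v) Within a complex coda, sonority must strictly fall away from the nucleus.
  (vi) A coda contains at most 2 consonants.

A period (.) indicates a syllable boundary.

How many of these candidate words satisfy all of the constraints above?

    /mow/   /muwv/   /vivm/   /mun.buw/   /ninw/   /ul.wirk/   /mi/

0

/mow/ — violates constraint (iii): word begins with /m/ → ill-formed
/muwv/ — violates constraint (iii): word begins with /m/ → ill-formed
/vivm/ — violates constraint (v): syllable 1 coda /vm/: /v/ (fricative, 2) → /m/ (nasal, 3) does not fall → ill-formed
/mun.buw/ — violates constraint (iii): word begins with /m/ → ill-formed
/ninw/ — violates constraint (v): syllable 1 coda /nw/: /n/ (nasal, 3) → /w/ (glide, 5) does not fall → ill-formed
/ul.wirk/ — violates constraint (iv): syllable 1 coda contains /l/ → ill-formed
/mi/ — violates constraint (iii): word begins with /m/ → ill-formed
No form is well-formed → 0.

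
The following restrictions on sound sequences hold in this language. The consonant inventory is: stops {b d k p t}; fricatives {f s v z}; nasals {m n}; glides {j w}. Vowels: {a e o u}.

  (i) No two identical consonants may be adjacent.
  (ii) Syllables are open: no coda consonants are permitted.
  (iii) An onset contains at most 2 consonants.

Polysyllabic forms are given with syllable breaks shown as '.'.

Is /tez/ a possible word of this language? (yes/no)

/tez/ — violates constraint (ii): syllable 1 coda /z/ has 1 consonant (> 0) → ill-formed

no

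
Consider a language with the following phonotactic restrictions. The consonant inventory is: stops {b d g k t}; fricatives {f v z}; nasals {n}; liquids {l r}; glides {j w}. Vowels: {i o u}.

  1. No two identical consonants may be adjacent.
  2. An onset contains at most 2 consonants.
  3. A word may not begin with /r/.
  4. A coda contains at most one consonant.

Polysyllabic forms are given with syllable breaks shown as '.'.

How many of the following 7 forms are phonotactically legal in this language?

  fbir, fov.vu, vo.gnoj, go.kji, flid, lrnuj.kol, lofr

4

fbir — σ1 onset /fb/ (2C), coda /r/ ok → phonotactically legal
fov.vu — violates constraint 1: adjacent identical consonants /vv/ → phonotactically illegal
vo.gnoj — σ1 onset /v/, coda /∅/ ok; σ2 onset /gn/ (2C), coda /j/ ok → phonotactically legal
go.kji — σ1 onset /g/, coda /∅/ ok; σ2 onset /kj/ (2C), coda /∅/ ok → phonotactically legal
flid — σ1 onset /fl/ (2C), coda /d/ ok → phonotactically legal
lrnuj.kol — violates constraint 2: syllable 1 onset /lrn/ has 3 consonants (> 2) → phonotactically illegal
lofr — violates constraint 4: syllable 1 coda /fr/ has 2 consonants (> 1) → phonotactically illegal
Phonotactically legal: fbir, vo.gnoj, go.kji, flid → 4.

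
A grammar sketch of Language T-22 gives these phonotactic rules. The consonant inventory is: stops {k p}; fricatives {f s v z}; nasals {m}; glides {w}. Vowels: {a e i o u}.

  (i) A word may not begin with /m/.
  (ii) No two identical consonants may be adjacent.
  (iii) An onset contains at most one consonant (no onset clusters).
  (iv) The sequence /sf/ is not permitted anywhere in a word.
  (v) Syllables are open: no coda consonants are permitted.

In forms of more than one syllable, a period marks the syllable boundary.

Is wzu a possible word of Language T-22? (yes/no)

no

wzu — violates constraint (iii): syllable 1 onset /wz/ has 2 consonants (> 1) → illicit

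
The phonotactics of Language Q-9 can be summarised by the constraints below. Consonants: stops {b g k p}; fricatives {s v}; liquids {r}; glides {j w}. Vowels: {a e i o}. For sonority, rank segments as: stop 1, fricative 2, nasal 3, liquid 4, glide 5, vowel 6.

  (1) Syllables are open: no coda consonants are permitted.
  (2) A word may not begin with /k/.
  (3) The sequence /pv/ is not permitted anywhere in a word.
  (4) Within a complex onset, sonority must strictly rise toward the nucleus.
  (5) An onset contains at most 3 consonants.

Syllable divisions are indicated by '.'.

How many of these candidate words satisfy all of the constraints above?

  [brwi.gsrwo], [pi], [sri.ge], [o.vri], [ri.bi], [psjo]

5

[brwi.gsrwo] — violates constraint 5: syllable 2 onset /gsrw/ has 4 consonants (> 3) → ill-formed
[pi] — σ1 onset /p/, coda /∅/ ok → well-formed
[sri.ge] — σ1 onset /sr/ (2→4 rises), coda /∅/ ok; σ2 onset /g/, coda /∅/ ok → well-formed
[o.vri] — σ1 onset /∅/, coda /∅/ ok; σ2 onset /vr/ (2→4 rises), coda /∅/ ok → well-formed
[ri.bi] — σ1 onset /r/, coda /∅/ ok; σ2 onset /b/, coda /∅/ ok → well-formed
[psjo] — σ1 onset /psj/ (1→2→5 rises), coda /∅/ ok → well-formed
Well-formed: [pi], [sri.ge], [o.vri], [ri.bi], [psjo] → 5.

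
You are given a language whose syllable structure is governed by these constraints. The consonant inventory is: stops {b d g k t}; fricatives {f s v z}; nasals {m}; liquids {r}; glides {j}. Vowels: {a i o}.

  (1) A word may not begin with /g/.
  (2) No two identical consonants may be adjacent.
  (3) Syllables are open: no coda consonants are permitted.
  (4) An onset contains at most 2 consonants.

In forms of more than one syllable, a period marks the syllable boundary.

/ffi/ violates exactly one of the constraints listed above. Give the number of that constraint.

/ffi/: adjacent identical consonants /ff/.
This is a violation of constraint 2: "No two identical consonants may be adjacent."
The remaining constraints (1, 3, 4) are satisfied.

2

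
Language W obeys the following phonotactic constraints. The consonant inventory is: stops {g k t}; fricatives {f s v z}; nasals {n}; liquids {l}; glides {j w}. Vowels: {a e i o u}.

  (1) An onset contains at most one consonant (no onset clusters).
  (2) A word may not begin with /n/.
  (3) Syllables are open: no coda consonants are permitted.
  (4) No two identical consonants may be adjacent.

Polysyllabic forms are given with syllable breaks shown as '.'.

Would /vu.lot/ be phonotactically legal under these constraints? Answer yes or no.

/vu.lot/ — violates constraint 3: syllable 2 coda /t/ has 1 consonant (> 0) → phonotactically illegal

no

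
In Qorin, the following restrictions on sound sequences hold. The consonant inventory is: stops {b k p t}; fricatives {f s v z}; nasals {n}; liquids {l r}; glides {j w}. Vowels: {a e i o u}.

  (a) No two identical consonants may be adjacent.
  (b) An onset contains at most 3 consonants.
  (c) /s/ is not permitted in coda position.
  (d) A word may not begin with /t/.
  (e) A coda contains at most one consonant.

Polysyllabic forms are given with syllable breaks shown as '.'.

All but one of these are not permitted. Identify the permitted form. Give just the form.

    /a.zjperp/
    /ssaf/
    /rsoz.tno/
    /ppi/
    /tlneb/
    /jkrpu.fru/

/a.zjperp/ — violates constraint (e): syllable 2 coda /rp/ has 2 consonants (> 1) → not permitted
/ssaf/ — violates constraint (a): adjacent identical consonants /ss/ → not permitted
/rsoz.tno/ — σ1 onset /rs/ (2C), coda /z/ ok; σ2 onset /tn/ (2C), coda /∅/ ok → permitted
/ppi/ — violates constraint (a): adjacent identical consonants /pp/ → not permitted
/tlneb/ — violates constraint (d): word begins with /t/ → not permitted
/jkrpu.fru/ — violates constraint (b): syllable 1 onset /jkrp/ has 4 consonants (> 3) → not permitted

/rsoz.tno/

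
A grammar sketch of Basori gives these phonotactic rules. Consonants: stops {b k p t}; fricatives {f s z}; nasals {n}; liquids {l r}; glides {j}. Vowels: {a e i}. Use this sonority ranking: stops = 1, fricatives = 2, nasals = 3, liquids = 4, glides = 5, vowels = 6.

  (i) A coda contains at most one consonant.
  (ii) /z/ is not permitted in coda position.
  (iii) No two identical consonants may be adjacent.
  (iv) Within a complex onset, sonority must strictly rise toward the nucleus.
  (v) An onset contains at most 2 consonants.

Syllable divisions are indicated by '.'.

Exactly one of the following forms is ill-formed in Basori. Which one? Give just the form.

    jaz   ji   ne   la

jaz

jaz — violates constraint (ii): syllable 1 coda contains /z/ → ill-formed
ji — σ1 onset /j/, coda /∅/ ok → well-formed
ne — σ1 onset /n/, coda /∅/ ok → well-formed
la — σ1 onset /l/, coda /∅/ ok → well-formed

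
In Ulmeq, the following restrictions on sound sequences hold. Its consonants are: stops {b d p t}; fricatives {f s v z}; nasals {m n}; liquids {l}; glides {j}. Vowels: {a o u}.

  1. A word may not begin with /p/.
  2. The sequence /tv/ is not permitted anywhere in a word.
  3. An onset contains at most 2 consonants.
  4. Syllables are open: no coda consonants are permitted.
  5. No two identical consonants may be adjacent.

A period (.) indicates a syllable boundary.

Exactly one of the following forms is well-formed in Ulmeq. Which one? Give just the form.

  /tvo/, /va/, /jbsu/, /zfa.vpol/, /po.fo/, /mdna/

/va/

/tvo/ — violates constraint 2: contains banned sequence /tv/ → ill-formed
/va/ — σ1 onset /v/, coda /∅/ ok → well-formed
/jbsu/ — violates constraint 3: syllable 1 onset /jbs/ has 3 consonants (> 2) → ill-formed
/zfa.vpol/ — violates constraint 4: syllable 2 coda /l/ has 1 consonant (> 0) → ill-formed
/po.fo/ — violates constraint 1: word begins with /p/ → ill-formed
/mdna/ — violates constraint 3: syllable 1 onset /mdn/ has 3 consonants (> 2) → ill-formed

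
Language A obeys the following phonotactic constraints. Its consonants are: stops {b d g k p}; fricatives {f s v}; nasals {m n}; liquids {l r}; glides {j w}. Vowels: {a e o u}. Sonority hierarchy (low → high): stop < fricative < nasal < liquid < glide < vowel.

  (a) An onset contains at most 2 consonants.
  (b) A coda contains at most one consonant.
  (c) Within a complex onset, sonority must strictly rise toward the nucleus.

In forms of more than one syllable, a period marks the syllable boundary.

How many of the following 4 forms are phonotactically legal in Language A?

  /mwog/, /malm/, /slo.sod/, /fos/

/mwog/ — σ1 onset /mw/ (3→5 rises), coda /g/ ok → phonotactically legal
/malm/ — violates constraint (b): syllable 1 coda /lm/ has 2 consonants (> 1) → phonotactically illegal
/slo.sod/ — σ1 onset /sl/ (2→4 rises), coda /∅/ ok; σ2 onset /s/, coda /d/ ok → phonotactically legal
/fos/ — σ1 onset /f/, coda /s/ ok → phonotactically legal
Phonotactically legal: /mwog/, /slo.sod/, /fos/ → 3.

3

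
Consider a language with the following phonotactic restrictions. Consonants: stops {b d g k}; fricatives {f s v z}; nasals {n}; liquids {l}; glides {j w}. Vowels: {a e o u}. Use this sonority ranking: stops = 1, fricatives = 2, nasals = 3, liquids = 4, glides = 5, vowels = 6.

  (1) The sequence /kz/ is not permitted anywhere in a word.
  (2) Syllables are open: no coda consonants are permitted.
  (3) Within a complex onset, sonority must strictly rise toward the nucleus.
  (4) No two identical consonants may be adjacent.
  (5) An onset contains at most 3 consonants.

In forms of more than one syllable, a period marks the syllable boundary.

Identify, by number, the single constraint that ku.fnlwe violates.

5

ku.fnlwe: syllable 2 onset /fnlw/ has 4 consonants (> 3).
This is a violation of constraint 5: "An onset contains at most 3 consonants."
The remaining constraints (1, 2, 3, 4) are satisfied.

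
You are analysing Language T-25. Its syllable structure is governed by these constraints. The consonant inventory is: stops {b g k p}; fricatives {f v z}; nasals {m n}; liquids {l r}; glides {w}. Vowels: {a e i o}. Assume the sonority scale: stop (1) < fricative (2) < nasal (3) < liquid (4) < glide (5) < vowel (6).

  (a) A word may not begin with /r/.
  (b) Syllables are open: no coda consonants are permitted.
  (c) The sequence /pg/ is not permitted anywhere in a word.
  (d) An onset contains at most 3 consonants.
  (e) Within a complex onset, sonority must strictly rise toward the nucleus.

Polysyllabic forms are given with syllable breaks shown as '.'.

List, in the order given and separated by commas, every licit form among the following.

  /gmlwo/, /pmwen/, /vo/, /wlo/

/vo/

/gmlwo/ — violates constraint (d): syllable 1 onset /gmlw/ has 4 consonants (> 3) → illicit
/pmwen/ — violates constraint (b): syllable 1 coda /n/ has 1 consonant (> 0) → illicit
/vo/ — σ1 onset /v/, coda /∅/ ok → licit
/wlo/ — violates constraint (e): syllable 1 onset /wl/: /w/ (glide, 5) → /l/ (liquid, 4) does not rise → illicit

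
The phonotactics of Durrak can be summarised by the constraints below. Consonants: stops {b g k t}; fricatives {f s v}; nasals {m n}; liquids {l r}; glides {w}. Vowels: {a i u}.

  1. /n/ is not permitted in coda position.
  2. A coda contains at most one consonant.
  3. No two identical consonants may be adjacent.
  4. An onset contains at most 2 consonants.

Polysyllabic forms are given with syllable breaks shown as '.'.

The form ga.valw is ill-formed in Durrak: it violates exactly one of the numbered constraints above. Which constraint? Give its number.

ga.valw: syllable 2 coda /lw/ has 2 consonants (> 1).
This is a violation of constraint 2: "A coda contains at most one consonant."
The remaining constraints (1, 3, 4) are satisfied.

2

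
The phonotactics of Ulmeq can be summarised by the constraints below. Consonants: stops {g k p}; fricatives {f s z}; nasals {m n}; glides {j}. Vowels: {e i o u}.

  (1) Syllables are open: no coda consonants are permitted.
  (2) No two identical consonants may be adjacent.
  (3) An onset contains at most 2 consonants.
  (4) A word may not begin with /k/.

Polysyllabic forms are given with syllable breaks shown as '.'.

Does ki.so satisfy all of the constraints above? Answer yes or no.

no

ki.so — violates constraint 4: word begins with /k/ → not permitted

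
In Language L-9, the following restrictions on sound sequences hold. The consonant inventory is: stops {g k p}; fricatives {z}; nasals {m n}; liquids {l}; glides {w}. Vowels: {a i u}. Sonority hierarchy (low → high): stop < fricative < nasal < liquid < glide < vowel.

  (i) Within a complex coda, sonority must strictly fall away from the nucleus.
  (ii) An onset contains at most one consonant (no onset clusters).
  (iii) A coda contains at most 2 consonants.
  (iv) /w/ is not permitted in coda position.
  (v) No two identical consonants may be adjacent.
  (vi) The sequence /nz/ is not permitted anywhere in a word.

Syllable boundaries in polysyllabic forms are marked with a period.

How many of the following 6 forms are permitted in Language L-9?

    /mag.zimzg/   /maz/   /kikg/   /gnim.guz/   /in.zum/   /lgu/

/mag.zimzg/ — violates constraint (iii): syllable 2 coda /mzg/ has 3 consonants (> 2) → not permitted
/maz/ — σ1 onset /m/, coda /z/ ok → permitted
/kikg/ — violates constraint (i): syllable 1 coda /kg/: /k/ (stop, 1) → /g/ (stop, 1) does not fall → not permitted
/gnim.guz/ — violates constraint (ii): syllable 1 onset /gn/ has 2 consonants (> 1) → not permitted
/in.zum/ — violates constraint (vi): contains banned sequence /nz/ → not permitted
/lgu/ — violates constraint (ii): syllable 1 onset /lg/ has 2 consonants (> 1) → not permitted
Permitted: /maz/ → 1.

1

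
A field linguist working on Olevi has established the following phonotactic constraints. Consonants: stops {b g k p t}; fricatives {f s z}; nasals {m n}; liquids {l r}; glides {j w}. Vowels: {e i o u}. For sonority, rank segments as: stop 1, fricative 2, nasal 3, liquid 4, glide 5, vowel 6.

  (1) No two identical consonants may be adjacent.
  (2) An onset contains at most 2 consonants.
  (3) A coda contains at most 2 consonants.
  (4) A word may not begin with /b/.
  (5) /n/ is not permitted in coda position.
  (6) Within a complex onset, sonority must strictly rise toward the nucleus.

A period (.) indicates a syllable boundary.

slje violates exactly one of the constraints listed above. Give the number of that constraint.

slje: syllable 1 onset /slj/ has 3 consonants (> 2).
This is a violation of constraint 2: "An onset contains at most 2 consonants."
The remaining constraints (1, 3, 4, 5, 6) are satisfied.

2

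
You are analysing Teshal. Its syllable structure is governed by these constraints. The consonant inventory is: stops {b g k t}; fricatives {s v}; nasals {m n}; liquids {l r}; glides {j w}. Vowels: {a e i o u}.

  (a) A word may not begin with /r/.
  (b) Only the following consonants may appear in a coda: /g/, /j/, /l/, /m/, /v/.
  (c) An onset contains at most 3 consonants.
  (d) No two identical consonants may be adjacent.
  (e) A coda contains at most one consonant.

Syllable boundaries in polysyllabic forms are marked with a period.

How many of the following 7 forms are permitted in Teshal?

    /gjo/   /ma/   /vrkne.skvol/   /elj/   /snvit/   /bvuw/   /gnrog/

3

/gjo/ — σ1 onset /gj/ (2C), coda /∅/ ok → permitted
/ma/ — σ1 onset /m/, coda /∅/ ok → permitted
/vrkne.skvol/ — violates constraint (c): syllable 1 onset /vrkn/ has 4 consonants (> 3) → not permitted
/elj/ — violates constraint (e): syllable 1 coda /lj/ has 2 consonants (> 1) → not permitted
/snvit/ — violates constraint (b): syllable 1 coda contains /t/, which is not a licensed coda consonant → not permitted
/bvuw/ — violates constraint (b): syllable 1 coda contains /w/, which is not a licensed coda consonant → not permitted
/gnrog/ — σ1 onset /gnr/ (3C), coda /g/ ok → permitted
Permitted: /gjo/, /ma/, /gnrog/ → 3.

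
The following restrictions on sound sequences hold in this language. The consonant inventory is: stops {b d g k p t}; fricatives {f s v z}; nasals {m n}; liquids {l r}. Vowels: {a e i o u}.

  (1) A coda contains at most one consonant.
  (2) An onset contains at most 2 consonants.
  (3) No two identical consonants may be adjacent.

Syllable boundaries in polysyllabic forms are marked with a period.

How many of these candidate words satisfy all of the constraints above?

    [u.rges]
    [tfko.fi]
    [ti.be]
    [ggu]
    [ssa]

[u.rges] — σ1 onset /∅/, coda /∅/ ok; σ2 onset /rg/ (2C), coda /s/ ok → permitted
[tfko.fi] — violates constraint 2: syllable 1 onset /tfk/ has 3 consonants (> 2) → not permitted
[ti.be] — σ1 onset /t/, coda /∅/ ok; σ2 onset /b/, coda /∅/ ok → permitted
[ggu] — violates constraint 3: adjacent identical consonants /gg/ → not permitted
[ssa] — violates constraint 3: adjacent identical consonants /ss/ → not permitted
Permitted: [u.rges], [ti.be] → 2.

2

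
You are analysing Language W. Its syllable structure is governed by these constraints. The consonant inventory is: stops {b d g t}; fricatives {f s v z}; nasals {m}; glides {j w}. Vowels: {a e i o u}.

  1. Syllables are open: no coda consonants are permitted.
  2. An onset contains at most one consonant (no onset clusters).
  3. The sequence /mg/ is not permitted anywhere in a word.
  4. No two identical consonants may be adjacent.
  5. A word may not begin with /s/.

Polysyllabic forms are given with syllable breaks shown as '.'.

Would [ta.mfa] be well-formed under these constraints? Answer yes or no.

no

[ta.mfa] — violates constraint 2: syllable 2 onset /mf/ has 2 consonants (> 1) → ill-formed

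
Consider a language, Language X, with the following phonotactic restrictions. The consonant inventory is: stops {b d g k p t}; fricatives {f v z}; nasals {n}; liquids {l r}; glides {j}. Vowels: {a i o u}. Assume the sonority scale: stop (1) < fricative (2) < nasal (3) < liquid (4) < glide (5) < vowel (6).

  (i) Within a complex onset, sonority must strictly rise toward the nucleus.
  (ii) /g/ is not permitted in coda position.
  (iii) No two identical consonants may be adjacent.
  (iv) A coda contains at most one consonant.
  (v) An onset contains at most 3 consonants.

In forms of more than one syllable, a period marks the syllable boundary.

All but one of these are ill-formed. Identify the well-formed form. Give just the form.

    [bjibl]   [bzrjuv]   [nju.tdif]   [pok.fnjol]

[pok.fnjol]

[bjibl] — violates constraint (iv): syllable 1 coda /bl/ has 2 consonants (> 1) → ill-formed
[bzrjuv] — violates constraint (v): syllable 1 onset /bzrj/ has 4 consonants (> 3) → ill-formed
[nju.tdif] — violates constraint (i): syllable 2 onset /td/: /t/ (stop, 1) → /d/ (stop, 1) does not rise → ill-formed
[pok.fnjol] — σ1 onset /p/, coda /k/ ok; σ2 onset /fnj/ (2→3→5 rises), coda /l/ ok → well-formed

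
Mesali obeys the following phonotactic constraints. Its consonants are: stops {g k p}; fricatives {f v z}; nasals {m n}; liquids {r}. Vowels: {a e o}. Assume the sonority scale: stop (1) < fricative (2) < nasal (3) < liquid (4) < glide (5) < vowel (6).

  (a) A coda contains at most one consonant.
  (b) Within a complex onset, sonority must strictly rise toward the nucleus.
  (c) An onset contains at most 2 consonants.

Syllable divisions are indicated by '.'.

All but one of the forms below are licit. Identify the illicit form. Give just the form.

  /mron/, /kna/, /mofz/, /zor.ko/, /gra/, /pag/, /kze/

/mron/ — σ1 onset /mr/ (3→4 rises), coda /n/ ok → licit
/kna/ — σ1 onset /kn/ (1→3 rises), coda /∅/ ok → licit
/mofz/ — violates constraint (a): syllable 1 coda /fz/ has 2 consonants (> 1) → illicit
/zor.ko/ — σ1 onset /z/, coda /r/ ok; σ2 onset /k/, coda /∅/ ok → licit
/gra/ — σ1 onset /gr/ (1→4 rises), coda /∅/ ok → licit
/pag/ — σ1 onset /p/, coda /g/ ok → licit
/kze/ — σ1 onset /kz/ (1→2 rises), coda /∅/ ok → licit

/mofz/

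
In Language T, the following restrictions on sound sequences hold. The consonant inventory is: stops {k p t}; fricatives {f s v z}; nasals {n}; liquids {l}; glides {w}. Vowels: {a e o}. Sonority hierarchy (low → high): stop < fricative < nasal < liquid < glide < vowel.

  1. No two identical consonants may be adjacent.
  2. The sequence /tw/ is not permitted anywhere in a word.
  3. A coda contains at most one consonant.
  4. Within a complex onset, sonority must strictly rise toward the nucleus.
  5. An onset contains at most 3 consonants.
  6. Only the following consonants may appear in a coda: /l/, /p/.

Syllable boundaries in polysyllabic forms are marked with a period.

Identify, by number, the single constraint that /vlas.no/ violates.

/vlas.no/: syllable 1 coda contains /s/, which is not a licensed coda consonant.
This is a violation of constraint 6: "Only the following consonants may appear in a coda: /l/, /p/."
The remaining constraints (1, 2, 3, 4, 5) are satisfied.

6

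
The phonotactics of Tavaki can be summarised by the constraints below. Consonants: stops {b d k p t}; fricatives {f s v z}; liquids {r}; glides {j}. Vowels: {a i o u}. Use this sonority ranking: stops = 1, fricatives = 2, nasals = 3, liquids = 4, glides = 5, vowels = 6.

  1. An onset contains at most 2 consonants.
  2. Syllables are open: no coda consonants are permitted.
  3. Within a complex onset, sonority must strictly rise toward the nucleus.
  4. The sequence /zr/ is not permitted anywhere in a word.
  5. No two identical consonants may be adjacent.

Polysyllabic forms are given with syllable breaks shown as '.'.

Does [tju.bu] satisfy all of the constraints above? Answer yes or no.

[tju.bu] — σ1 onset /tj/ (1→5 rises), coda /∅/ ok; σ2 onset /b/, coda /∅/ ok → well-formed

yes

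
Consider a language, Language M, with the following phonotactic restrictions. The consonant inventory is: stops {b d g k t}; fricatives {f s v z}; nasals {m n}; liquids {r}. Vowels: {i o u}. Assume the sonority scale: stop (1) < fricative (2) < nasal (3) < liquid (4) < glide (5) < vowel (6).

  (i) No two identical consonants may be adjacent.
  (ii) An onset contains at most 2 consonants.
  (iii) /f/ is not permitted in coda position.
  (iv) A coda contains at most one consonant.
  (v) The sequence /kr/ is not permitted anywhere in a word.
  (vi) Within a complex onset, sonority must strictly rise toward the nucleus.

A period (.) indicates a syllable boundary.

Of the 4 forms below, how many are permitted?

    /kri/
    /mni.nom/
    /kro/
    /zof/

/kri/ — violates constraint (v): contains banned sequence /kr/ → not permitted
/mni.nom/ — violates constraint (vi): syllable 1 onset /mn/: /m/ (nasal, 3) → /n/ (nasal, 3) does not rise → not permitted
/kro/ — violates constraint (v): contains banned sequence /kr/ → not permitted
/zof/ — violates constraint (iii): syllable 1 coda contains /f/ → not permitted
No form is permitted → 0.

0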